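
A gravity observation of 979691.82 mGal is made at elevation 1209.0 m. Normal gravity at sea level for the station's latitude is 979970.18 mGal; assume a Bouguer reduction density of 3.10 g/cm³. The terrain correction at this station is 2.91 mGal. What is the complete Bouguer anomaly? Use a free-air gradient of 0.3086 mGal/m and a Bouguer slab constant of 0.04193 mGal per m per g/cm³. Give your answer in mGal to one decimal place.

-59.5

Free-air correction = 0.3086 × 1209.0 = 373.10 mGal
Free-air anomaly = 979691.82 − 979970.18 + (373.10) = 94.74 mGal
Bouguer slab correction = 0.04193 × 3.10 × 1209.0 = 157.15 mGal
Simple Bouguer anomaly = 94.74 − (157.15) = -62.41 mGal
Complete Bouguer anomaly = -62.41 + 2.91 = -59.50 mGal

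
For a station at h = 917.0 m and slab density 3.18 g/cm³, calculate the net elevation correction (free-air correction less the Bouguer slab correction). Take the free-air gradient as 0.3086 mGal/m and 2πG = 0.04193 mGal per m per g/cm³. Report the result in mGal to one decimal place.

Combined gradient = 0.3086 − 0.04193 × 3.18 = 0.1752626 mGal/m
Combined elevation correction = 0.1752626 × 917.0 = 160.7 mGal

160.7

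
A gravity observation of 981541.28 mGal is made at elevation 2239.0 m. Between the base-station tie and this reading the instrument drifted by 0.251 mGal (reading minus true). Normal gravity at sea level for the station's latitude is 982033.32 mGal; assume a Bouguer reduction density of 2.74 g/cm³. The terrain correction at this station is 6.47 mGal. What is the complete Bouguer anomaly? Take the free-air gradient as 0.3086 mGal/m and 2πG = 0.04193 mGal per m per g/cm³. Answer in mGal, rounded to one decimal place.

-52.1

Drift-corrected reading = 981541.28 − (0.251) = 981541.029 mGal
Free-air correction = 0.3086 × 2239.0 = 690.96 mGal
Free-air anomaly = 981541.029 − 982033.32 + (690.96) = 198.669 mGal
Bouguer slab correction = 0.04193 × 2.74 × 2239.0 = 257.23 mGal
Simple Bouguer anomaly = 198.669 − (257.23) = -58.561 mGal
Complete Bouguer anomaly = -58.561 + 6.47 = -52.091 mGal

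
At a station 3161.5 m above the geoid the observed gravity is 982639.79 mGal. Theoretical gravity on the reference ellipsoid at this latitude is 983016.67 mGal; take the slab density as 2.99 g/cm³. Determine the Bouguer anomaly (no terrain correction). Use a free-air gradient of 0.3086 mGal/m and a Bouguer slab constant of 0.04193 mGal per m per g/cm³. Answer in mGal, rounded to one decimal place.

Free-air correction = 0.3086 × 3161.5 = 975.64 mGal
Free-air anomaly = 982639.79 − 983016.67 + (975.64) = 598.76 mGal
Bouguer slab correction = 0.04193 × 2.99 × 3161.5 = 396.36 mGal
Simple Bouguer anomaly = 598.76 − (396.36) = 202.40 mGal

202.4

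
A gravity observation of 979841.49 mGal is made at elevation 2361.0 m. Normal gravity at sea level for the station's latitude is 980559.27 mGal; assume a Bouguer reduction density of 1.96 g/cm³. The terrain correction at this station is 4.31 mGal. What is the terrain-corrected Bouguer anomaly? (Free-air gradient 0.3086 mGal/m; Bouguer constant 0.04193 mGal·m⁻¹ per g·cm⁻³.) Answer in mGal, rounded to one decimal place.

Free-air correction = 0.3086 × 2361.0 = 728.60 mGal
Free-air anomaly = 979841.49 − 980559.27 + (728.60) = 10.82 mGal
Bouguer slab correction = 0.04193 × 1.96 × 2361.0 = 194.03 mGal
Simple Bouguer anomaly = 10.82 − (194.03) = -183.21 mGal
Complete Bouguer anomaly = -183.21 + 4.31 = -178.90 mGal

-178.9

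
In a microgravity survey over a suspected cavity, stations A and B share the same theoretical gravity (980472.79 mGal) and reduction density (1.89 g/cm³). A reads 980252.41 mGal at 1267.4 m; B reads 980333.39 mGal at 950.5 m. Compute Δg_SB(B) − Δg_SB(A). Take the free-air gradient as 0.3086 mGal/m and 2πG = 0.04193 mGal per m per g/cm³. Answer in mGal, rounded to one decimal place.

Δg_SB(A) = 980252.41 − 980472.79 + 0.3086×1267.4 − 0.04193×1.89×1267.4 = 70.30 mGal
Δg_SB(B) = 980333.39 − 980472.79 + 0.3086×950.5 − 0.04193×1.89×950.5 = 78.60 mGal
Difference = 78.60 − (70.30) = 8.30 mGal

8.3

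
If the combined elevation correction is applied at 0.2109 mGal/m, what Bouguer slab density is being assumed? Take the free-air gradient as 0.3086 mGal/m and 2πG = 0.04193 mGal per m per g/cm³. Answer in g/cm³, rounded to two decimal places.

2.33

0.2109 = 0.3086 − 0.04193 × ρ
ρ = (0.3086 − 0.2109) / 0.04193 = 2.33 g/cm³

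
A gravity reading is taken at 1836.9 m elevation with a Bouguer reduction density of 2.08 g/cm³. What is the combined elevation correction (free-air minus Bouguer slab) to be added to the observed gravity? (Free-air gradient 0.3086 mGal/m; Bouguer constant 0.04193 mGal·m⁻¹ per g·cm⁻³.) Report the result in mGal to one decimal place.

406.7

Combined gradient = 0.3086 − 0.04193 × 2.08 = 0.2213856 mGal/m
Combined elevation correction = 0.2213856 × 1836.9 = 406.7 mGal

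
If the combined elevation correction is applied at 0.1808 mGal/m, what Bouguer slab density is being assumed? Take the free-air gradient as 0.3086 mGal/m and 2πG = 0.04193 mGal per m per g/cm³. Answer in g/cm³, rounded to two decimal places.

3.05

0.1808 = 0.3086 − 0.04193 × ρ
ρ = (0.3086 − 0.1808) / 0.04193 = 3.05 g/cm³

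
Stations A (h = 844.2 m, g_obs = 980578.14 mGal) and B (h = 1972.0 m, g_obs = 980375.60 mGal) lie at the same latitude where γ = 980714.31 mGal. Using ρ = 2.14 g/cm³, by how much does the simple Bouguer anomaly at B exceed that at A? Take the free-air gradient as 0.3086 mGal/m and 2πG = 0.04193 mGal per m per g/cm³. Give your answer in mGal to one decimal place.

44.3

Δg_SB(A) = 980578.14 − 980714.31 + 0.3086×844.2 − 0.04193×2.14×844.2 = 48.60 mGal
Δg_SB(B) = 980375.60 − 980714.31 + 0.3086×1972.0 − 0.04193×2.14×1972.0 = 92.90 mGal
Difference = 92.90 − (48.60) = 44.30 mGal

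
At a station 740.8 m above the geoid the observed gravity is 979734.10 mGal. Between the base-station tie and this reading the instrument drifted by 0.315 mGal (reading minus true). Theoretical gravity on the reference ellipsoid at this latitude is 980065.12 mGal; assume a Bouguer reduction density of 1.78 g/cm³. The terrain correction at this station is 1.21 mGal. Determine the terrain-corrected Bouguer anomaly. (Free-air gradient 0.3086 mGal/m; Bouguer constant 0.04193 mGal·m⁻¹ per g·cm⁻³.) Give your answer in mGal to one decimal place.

-156.8

Drift-corrected reading = 979734.10 − (0.315) = 979733.785 mGal
Free-air correction = 0.3086 × 740.8 = 228.61 mGal
Free-air anomaly = 979733.785 − 980065.12 + (228.61) = -102.725 mGal
Bouguer slab correction = 0.04193 × 1.78 × 740.8 = 55.29 mGal
Simple Bouguer anomaly = -102.725 − (55.29) = -158.015 mGal
Complete Bouguer anomaly = -158.015 + 1.21 = -156.805 mGal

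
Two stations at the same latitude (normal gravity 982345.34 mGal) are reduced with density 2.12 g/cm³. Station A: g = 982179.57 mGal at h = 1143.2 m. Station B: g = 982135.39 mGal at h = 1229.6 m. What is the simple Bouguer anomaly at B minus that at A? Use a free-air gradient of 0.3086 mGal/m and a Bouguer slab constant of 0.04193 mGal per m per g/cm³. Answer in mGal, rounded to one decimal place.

-25.2

Δg_SB(A) = 982179.57 − 982345.34 + 0.3086×1143.2 − 0.04193×2.12×1143.2 = 85.40 mGal
Δg_SB(B) = 982135.39 − 982345.34 + 0.3086×1229.6 − 0.04193×2.12×1229.6 = 60.20 mGal
Difference = 60.20 − (85.40) = -25.20 mGal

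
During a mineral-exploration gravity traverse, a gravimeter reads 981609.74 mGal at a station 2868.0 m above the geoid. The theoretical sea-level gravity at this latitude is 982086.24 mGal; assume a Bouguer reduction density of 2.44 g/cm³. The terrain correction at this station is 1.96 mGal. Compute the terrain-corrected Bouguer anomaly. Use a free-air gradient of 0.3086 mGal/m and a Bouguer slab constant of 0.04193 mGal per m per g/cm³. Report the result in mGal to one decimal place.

117.1

Free-air correction = 0.3086 × 2868.0 = 885.06 mGal
Free-air anomaly = 981609.74 − 982086.24 + (885.06) = 408.56 mGal
Bouguer slab correction = 0.04193 × 2.44 × 2868.0 = 293.42 mGal
Simple Bouguer anomaly = 408.56 − (293.42) = 115.14 mGal
Complete Bouguer anomaly = 115.14 + 1.96 = 117.10 mGal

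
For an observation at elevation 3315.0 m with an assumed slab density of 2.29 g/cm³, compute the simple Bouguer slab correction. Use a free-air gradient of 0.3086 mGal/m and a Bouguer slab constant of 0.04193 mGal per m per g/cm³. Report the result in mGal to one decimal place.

318.3

Bouguer slab correction = 0.04193 × 2.29 × 3315.0 = 318.3 mGal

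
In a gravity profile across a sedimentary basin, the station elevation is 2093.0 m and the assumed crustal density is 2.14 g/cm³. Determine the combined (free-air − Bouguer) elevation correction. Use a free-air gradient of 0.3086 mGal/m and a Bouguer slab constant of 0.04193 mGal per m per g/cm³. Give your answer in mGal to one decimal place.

458.1

Combined gradient = 0.3086 − 0.04193 × 2.14 = 0.2188698 mGal/m
Combined elevation correction = 0.2188698 × 2093.0 = 458.1 mGal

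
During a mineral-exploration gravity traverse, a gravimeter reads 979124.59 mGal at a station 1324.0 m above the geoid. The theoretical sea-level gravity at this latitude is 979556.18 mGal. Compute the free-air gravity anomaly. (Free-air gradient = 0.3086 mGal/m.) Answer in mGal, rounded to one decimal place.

Free-air correction = 0.3086 × 1324.0 = 408.59 mGal
Free-air anomaly = 979124.59 − 979556.18 + (408.59) = -23.00 mGal

-23.0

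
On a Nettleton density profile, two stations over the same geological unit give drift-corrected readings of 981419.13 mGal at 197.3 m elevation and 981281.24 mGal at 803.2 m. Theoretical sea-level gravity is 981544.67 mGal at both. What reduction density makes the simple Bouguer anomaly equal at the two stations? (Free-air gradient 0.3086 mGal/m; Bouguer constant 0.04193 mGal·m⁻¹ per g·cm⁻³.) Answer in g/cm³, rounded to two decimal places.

1.93

Δg_obs = 981281.24 − 981419.13 = -137.89 mGal over Δh = 803.2 − 197.3 = 605.9 m
Equal Bouguer anomalies ⇒ Δg_obs + (0.3086 − 0.04193ρ)·Δh = 0
0.3086 − 0.04193ρ = −Δg_obs/Δh = 0.22758
ρ = (0.3086 − 0.22758) / 0.04193 = 1.93 g/cm³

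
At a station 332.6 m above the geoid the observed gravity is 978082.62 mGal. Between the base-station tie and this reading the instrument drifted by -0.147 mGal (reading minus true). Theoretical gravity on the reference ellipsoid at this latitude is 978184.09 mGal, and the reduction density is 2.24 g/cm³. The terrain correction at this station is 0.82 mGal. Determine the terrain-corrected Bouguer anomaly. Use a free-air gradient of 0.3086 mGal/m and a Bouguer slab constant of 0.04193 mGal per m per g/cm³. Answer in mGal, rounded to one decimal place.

-29.1

Drift-corrected reading = 978082.62 − (-0.147) = 978082.767 mGal
Free-air correction = 0.3086 × 332.6 = 102.64 mGal
Free-air anomaly = 978082.767 − 978184.09 + (102.64) = 1.317 mGal
Bouguer slab correction = 0.04193 × 2.24 × 332.6 = 31.24 mGal
Simple Bouguer anomaly = 1.317 − (31.24) = -29.923 mGal
Complete Bouguer anomaly = -29.923 + 0.82 = -29.103 mGal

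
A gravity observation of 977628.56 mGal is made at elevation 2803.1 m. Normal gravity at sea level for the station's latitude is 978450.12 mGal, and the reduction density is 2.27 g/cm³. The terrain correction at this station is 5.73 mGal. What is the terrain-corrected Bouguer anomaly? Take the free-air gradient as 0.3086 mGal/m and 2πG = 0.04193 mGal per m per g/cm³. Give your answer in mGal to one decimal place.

-217.6

Free-air correction = 0.3086 × 2803.1 = 865.04 mGal
Free-air anomaly = 977628.56 − 978450.12 + (865.04) = 43.48 mGal
Bouguer slab correction = 0.04193 × 2.27 × 2803.1 = 266.80 mGal
Simple Bouguer anomaly = 43.48 − (266.80) = -223.32 mGal
Complete Bouguer anomaly = -223.32 + 5.73 = -217.59 mGal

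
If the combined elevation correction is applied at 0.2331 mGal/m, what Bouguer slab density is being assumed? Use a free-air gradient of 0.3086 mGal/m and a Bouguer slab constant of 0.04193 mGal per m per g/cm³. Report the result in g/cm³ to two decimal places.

0.2331 = 0.3086 − 0.04193 × ρ
ρ = (0.3086 − 0.2331) / 0.04193 = 1.80 g/cm³

1.80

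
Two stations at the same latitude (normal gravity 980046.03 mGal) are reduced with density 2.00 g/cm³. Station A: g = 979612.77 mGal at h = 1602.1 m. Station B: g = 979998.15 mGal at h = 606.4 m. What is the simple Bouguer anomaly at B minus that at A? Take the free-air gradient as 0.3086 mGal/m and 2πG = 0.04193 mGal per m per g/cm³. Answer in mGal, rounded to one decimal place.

161.6

Δg_SB(A) = 979612.77 − 980046.03 + 0.3086×1602.1 − 0.04193×2.00×1602.1 = -73.20 mGal
Δg_SB(B) = 979998.15 − 980046.03 + 0.3086×606.4 − 0.04193×2.00×606.4 = 88.40 mGal
Difference = 88.40 − (-73.20) = 161.60 mGal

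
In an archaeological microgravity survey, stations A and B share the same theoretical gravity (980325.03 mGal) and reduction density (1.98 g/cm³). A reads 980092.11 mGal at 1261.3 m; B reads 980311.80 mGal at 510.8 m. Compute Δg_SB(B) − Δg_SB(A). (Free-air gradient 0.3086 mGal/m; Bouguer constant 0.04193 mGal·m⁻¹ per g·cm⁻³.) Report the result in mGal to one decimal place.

50.4

Δg_SB(A) = 980092.11 − 980325.03 + 0.3086×1261.3 − 0.04193×1.98×1261.3 = 51.60 mGal
Δg_SB(B) = 980311.80 − 980325.03 + 0.3086×510.8 − 0.04193×1.98×510.8 = 102.00 mGal
Difference = 102.00 − (51.60) = 50.40 mGal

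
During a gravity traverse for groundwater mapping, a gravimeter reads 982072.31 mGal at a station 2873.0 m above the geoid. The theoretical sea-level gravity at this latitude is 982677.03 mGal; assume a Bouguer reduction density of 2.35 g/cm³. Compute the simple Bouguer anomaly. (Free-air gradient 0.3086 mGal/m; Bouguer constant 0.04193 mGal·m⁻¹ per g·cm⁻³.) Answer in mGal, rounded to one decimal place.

-1.2

Free-air correction = 0.3086 × 2873.0 = 886.61 mGal
Free-air anomaly = 982072.31 − 982677.03 + (886.61) = 281.89 mGal
Bouguer slab correction = 0.04193 × 2.35 × 2873.0 = 283.09 mGal
Simple Bouguer anomaly = 281.89 − (283.09) = -1.20 mGal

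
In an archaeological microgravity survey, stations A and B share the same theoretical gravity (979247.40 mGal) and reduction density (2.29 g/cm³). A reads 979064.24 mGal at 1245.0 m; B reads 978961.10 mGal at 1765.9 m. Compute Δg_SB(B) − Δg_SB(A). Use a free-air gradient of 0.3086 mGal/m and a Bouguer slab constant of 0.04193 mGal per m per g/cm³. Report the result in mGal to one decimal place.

Δg_SB(A) = 979064.24 − 979247.40 + 0.3086×1245.0 − 0.04193×2.29×1245.0 = 81.50 mGal
Δg_SB(B) = 978961.10 − 979247.40 + 0.3086×1765.9 − 0.04193×2.29×1765.9 = 89.10 mGal
Difference = 89.10 − (81.50) = 7.60 mGal

7.6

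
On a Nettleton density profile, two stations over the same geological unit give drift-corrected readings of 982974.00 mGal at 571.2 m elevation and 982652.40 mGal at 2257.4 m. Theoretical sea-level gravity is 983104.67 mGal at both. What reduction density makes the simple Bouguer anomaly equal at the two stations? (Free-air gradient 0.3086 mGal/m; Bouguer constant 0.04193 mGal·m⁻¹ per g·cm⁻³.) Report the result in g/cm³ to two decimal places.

2.81

Δg_obs = 982652.40 − 982974.00 = -321.60 mGal over Δh = 2257.4 − 571.2 = 1686.2 m
Equal Bouguer anomalies ⇒ Δg_obs + (0.3086 − 0.04193ρ)·Δh = 0
0.3086 − 0.04193ρ = −Δg_obs/Δh = 0.19072
ρ = (0.3086 − 0.19072) / 0.04193 = 2.81 g/cm³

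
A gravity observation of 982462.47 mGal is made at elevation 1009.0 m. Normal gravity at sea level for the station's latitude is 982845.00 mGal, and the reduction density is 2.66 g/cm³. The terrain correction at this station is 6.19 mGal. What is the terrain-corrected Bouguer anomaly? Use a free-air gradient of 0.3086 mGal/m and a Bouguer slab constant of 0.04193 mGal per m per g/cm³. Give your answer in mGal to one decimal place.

Free-air correction = 0.3086 × 1009.0 = 311.38 mGal
Free-air anomaly = 982462.47 − 982845.00 + (311.38) = -71.15 mGal
Bouguer slab correction = 0.04193 × 2.66 × 1009.0 = 112.54 mGal
Simple Bouguer anomaly = -71.15 − (112.54) = -183.69 mGal
Complete Bouguer anomaly = -183.69 + 6.19 = -177.50 mGal

-177.5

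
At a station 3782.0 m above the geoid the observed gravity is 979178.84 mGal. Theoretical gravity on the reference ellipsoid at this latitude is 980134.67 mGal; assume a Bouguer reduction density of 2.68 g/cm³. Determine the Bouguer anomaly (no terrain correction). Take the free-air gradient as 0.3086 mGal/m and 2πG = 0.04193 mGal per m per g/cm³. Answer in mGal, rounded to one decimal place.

Free-air correction = 0.3086 × 3782.0 = 1167.13 mGal
Free-air anomaly = 979178.84 − 980134.67 + (1167.13) = 211.30 mGal
Bouguer slab correction = 0.04193 × 2.68 × 3782.0 = 424.99 mGal
Simple Bouguer anomaly = 211.30 − (424.99) = -213.69 mGal

-213.7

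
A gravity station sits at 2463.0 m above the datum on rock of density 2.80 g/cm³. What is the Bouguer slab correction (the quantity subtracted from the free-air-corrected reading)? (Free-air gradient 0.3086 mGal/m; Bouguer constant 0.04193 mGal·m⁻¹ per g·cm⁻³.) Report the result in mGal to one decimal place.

Bouguer slab correction = 0.04193 × 2.80 × 2463.0 = 289.2 mGal

289.2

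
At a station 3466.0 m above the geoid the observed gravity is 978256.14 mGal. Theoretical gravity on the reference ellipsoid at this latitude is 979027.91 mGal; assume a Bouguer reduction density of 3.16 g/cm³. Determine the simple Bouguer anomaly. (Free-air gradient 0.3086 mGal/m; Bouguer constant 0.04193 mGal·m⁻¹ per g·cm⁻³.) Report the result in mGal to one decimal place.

-161.4

Free-air correction = 0.3086 × 3466.0 = 1069.61 mGal
Free-air anomaly = 978256.14 − 979027.91 + (1069.61) = 297.84 mGal
Bouguer slab correction = 0.04193 × 3.16 × 3466.0 = 459.24 mGal
Simple Bouguer anomaly = 297.84 − (459.24) = -161.40 mGal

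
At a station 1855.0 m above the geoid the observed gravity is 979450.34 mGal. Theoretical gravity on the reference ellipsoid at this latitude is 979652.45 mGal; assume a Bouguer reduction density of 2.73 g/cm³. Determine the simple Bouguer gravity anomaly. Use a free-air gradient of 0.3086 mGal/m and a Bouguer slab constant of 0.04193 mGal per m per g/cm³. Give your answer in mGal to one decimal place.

Free-air correction = 0.3086 × 1855.0 = 572.45 mGal
Free-air anomaly = 979450.34 − 979652.45 + (572.45) = 370.34 mGal
Bouguer slab correction = 0.04193 × 2.73 × 1855.0 = 212.34 mGal
Simple Bouguer anomaly = 370.34 − (212.34) = 158.00 mGal

158.0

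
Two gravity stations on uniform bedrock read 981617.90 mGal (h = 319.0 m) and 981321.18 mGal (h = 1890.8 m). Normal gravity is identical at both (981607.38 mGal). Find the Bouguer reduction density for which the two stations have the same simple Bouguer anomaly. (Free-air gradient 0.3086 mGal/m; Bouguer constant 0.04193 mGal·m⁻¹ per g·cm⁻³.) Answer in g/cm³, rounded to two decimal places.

2.86

Δg_obs = 981321.18 − 981617.90 = -296.72 mGal over Δh = 1890.8 − 319.0 = 1571.8 m
Equal Bouguer anomalies ⇒ Δg_obs + (0.3086 − 0.04193ρ)·Δh = 0
0.3086 − 0.04193ρ = −Δg_obs/Δh = 0.18878
ρ = (0.3086 − 0.18878) / 0.04193 = 2.86 g/cm³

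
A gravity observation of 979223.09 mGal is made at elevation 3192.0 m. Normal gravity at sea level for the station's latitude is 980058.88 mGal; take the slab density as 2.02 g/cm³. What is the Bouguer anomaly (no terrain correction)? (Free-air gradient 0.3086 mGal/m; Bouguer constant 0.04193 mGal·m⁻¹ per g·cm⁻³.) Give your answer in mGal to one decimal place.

-121.1

Free-air correction = 0.3086 × 3192.0 = 985.05 mGal
Free-air anomaly = 979223.09 − 980058.88 + (985.05) = 149.26 mGal
Bouguer slab correction = 0.04193 × 2.02 × 3192.0 = 270.36 mGal
Simple Bouguer anomaly = 149.26 − (270.36) = -121.10 mGal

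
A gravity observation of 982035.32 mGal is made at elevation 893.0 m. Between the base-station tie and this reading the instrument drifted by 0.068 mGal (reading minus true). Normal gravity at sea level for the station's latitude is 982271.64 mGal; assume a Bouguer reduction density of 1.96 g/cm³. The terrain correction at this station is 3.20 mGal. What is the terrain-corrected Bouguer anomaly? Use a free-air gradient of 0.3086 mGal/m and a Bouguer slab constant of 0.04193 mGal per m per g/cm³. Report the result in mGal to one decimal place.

Drift-corrected reading = 982035.32 − (0.068) = 982035.252 mGal
Free-air correction = 0.3086 × 893.0 = 275.58 mGal
Free-air anomaly = 982035.252 − 982271.64 + (275.58) = 39.192 mGal
Bouguer slab correction = 0.04193 × 1.96 × 893.0 = 73.39 mGal
Simple Bouguer anomaly = 39.192 − (73.39) = -34.198 mGal
Complete Bouguer anomaly = -34.198 + 3.20 = -30.998 mGal

-31.0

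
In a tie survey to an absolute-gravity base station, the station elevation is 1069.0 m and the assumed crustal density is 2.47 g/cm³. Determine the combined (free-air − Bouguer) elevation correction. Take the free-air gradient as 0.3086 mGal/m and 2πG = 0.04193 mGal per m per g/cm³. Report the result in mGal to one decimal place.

Combined gradient = 0.3086 − 0.04193 × 2.47 = 0.2050329 mGal/m
Combined elevation correction = 0.2050329 × 1069.0 = 219.2 mGal

219.2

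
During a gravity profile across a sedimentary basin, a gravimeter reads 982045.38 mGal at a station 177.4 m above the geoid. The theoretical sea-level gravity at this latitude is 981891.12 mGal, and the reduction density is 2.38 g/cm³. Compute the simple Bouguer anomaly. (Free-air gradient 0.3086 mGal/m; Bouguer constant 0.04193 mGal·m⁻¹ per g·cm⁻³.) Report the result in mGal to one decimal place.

Free-air correction = 0.3086 × 177.4 = 54.75 mGal
Free-air anomaly = 982045.38 − 981891.12 + (54.75) = 209.01 mGal
Bouguer slab correction = 0.04193 × 2.38 × 177.4 = 17.70 mGal
Simple Bouguer anomaly = 209.01 − (17.70) = 191.31 mGal

191.3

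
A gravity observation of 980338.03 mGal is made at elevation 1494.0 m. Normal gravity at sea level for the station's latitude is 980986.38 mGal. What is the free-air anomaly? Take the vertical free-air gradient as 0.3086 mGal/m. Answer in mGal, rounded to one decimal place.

-187.3

Free-air correction = 0.3086 × 1494.0 = 461.05 mGal
Free-air anomaly = 980338.03 − 980986.38 + (461.05) = -187.30 mGal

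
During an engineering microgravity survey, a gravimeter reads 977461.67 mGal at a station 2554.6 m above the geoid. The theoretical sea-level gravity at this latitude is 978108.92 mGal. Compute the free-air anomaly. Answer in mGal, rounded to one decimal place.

Free-air correction = 0.3086 × 2554.6 = 788.35 mGal
Free-air anomaly = 977461.67 − 978108.92 + (788.35) = 141.10 mGal

141.1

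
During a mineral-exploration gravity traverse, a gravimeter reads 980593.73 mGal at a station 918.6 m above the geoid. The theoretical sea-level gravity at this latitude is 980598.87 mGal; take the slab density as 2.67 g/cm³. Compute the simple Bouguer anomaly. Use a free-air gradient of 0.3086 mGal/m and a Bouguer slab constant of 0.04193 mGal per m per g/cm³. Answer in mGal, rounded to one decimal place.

Free-air correction = 0.3086 × 918.6 = 283.48 mGal
Free-air anomaly = 980593.73 − 980598.87 + (283.48) = 278.34 mGal
Bouguer slab correction = 0.04193 × 2.67 × 918.6 = 102.84 mGal
Simple Bouguer anomaly = 278.34 − (102.84) = 175.50 mGal

175.5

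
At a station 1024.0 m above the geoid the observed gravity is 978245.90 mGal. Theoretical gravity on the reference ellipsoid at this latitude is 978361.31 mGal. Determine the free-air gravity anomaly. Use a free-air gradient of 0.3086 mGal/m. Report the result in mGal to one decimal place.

Free-air correction = 0.3086 × 1024.0 = 316.01 mGal
Free-air anomaly = 978245.90 − 978361.31 + (316.01) = 200.60 mGal

200.6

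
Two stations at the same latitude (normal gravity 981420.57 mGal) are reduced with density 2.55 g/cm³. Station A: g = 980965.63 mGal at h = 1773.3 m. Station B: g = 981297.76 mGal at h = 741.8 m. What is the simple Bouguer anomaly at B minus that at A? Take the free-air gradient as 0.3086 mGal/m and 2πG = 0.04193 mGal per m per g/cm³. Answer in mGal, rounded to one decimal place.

Δg_SB(A) = 980965.63 − 981420.57 + 0.3086×1773.3 − 0.04193×2.55×1773.3 = -97.30 mGal
Δg_SB(B) = 981297.76 − 981420.57 + 0.3086×741.8 − 0.04193×2.55×741.8 = 26.80 mGal
Difference = 26.80 − (-97.30) = 124.10 mGal

124.1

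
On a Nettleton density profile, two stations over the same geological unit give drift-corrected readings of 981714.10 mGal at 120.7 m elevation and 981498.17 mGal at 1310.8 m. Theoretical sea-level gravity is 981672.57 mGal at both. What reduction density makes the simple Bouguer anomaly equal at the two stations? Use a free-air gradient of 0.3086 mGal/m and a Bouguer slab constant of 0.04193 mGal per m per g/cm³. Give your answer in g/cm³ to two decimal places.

3.03

Δg_obs = 981498.17 − 981714.10 = -215.93 mGal over Δh = 1310.8 − 120.7 = 1190.1 m
Equal Bouguer anomalies ⇒ Δg_obs + (0.3086 − 0.04193ρ)·Δh = 0
0.3086 − 0.04193ρ = −Δg_obs/Δh = 0.18144
ρ = (0.3086 − 0.18144) / 0.04193 = 3.03 g/cm³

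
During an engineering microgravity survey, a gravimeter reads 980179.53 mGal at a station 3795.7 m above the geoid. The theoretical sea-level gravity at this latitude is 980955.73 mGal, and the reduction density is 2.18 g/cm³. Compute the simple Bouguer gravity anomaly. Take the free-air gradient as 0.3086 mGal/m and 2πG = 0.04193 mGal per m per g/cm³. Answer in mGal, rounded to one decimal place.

Free-air correction = 0.3086 × 3795.7 = 1171.35 mGal
Free-air anomaly = 980179.53 − 980955.73 + (1171.35) = 395.15 mGal
Bouguer slab correction = 0.04193 × 2.18 × 3795.7 = 346.96 mGal
Simple Bouguer anomaly = 395.15 − (346.96) = 48.19 mGal

48.2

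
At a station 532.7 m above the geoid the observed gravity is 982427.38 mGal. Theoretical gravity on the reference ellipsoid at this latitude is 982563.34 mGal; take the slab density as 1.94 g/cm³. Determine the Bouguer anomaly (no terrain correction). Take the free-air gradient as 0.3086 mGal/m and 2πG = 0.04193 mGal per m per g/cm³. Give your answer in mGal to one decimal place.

-14.9

Free-air correction = 0.3086 × 532.7 = 164.39 mGal
Free-air anomaly = 982427.38 − 982563.34 + (164.39) = 28.43 mGal
Bouguer slab correction = 0.04193 × 1.94 × 532.7 = 43.33 mGal
Simple Bouguer anomaly = 28.43 − (43.33) = -14.90 mGal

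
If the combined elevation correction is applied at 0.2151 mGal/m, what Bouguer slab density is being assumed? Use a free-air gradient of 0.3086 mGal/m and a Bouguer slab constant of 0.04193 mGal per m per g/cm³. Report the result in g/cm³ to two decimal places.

0.2151 = 0.3086 − 0.04193 × ρ
ρ = (0.3086 − 0.2151) / 0.04193 = 2.23 g/cm³

2.23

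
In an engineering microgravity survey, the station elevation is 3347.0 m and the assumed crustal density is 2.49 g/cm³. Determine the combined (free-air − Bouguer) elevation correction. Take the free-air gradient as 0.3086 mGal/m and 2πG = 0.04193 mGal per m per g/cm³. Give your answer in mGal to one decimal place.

Combined gradient = 0.3086 − 0.04193 × 2.49 = 0.2041943 mGal/m
Combined elevation correction = 0.2041943 × 3347.0 = 683.4 mGal

683.4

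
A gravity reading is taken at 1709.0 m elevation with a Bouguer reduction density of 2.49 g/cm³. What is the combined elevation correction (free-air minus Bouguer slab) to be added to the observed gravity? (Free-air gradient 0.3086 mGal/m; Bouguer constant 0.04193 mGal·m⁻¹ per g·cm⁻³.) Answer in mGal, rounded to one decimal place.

Combined gradient = 0.3086 − 0.04193 × 2.49 = 0.2041943 mGal/m
Combined elevation correction = 0.2041943 × 1709.0 = 349.0 mGal

349.0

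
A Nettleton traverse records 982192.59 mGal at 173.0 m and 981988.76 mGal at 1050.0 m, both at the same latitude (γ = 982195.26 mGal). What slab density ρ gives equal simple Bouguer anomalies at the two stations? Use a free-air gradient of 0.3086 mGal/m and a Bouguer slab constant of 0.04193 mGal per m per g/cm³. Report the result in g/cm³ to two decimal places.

1.82

Δg_obs = 981988.76 − 982192.59 = -203.83 mGal over Δh = 1050.0 − 173.0 = 877.0 m
Equal Bouguer anomalies ⇒ Δg_obs + (0.3086 − 0.04193ρ)·Δh = 0
0.3086 − 0.04193ρ = −Δg_obs/Δh = 0.23242
ρ = (0.3086 − 0.23242) / 0.04193 = 1.82 g/cm³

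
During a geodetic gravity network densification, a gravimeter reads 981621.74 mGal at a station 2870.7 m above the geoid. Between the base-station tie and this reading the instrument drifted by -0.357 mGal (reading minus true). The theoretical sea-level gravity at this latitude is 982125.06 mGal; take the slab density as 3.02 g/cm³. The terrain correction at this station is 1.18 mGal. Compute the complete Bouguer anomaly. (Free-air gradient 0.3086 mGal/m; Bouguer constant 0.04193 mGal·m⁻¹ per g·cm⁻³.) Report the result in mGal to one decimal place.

20.6

Drift-corrected reading = 981621.74 − (-0.357) = 981622.097 mGal
Free-air correction = 0.3086 × 2870.7 = 885.90 mGal
Free-air anomaly = 981622.097 − 982125.06 + (885.90) = 382.937 mGal
Bouguer slab correction = 0.04193 × 3.02 × 2870.7 = 363.51 mGal
Simple Bouguer anomaly = 382.937 − (363.51) = 19.427 mGal
Complete Bouguer anomaly = 19.427 + 1.18 = 20.607 mGal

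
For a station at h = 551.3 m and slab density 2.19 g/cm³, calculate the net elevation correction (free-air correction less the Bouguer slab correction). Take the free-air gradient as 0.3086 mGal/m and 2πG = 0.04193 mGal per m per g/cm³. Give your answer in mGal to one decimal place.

119.5

Combined gradient = 0.3086 − 0.04193 × 2.19 = 0.2167733 mGal/m
Combined elevation correction = 0.2167733 × 551.3 = 119.5 mGal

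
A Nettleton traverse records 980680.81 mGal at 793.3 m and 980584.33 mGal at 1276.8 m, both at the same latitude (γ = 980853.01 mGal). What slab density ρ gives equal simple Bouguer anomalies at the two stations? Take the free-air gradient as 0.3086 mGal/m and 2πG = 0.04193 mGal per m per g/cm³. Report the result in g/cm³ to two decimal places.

Δg_obs = 980584.33 − 980680.81 = -96.48 mGal over Δh = 1276.8 − 793.3 = 483.5 m
Equal Bouguer anomalies ⇒ Δg_obs + (0.3086 − 0.04193ρ)·Δh = 0
0.3086 − 0.04193ρ = −Δg_obs/Δh = 0.19954
ρ = (0.3086 − 0.19954) / 0.04193 = 2.60 g/cm³

2.60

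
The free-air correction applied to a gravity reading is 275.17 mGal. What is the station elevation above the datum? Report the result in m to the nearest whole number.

h = 275.17 / 0.3086 = 891.67 m

892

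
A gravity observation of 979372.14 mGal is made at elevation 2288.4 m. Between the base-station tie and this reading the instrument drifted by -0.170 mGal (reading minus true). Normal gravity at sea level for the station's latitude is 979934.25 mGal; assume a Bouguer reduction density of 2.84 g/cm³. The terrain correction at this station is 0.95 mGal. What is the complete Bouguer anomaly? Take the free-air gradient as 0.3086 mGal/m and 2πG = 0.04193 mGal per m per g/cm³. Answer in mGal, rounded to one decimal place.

Drift-corrected reading = 979372.14 − (-0.170) = 979372.310 mGal
Free-air correction = 0.3086 × 2288.4 = 706.20 mGal
Free-air anomaly = 979372.310 − 979934.25 + (706.20) = 144.260 mGal
Bouguer slab correction = 0.04193 × 2.84 × 2288.4 = 272.51 mGal
Simple Bouguer anomaly = 144.260 − (272.51) = -128.250 mGal
Complete Bouguer anomaly = -128.250 + 0.95 = -127.300 mGal

-127.3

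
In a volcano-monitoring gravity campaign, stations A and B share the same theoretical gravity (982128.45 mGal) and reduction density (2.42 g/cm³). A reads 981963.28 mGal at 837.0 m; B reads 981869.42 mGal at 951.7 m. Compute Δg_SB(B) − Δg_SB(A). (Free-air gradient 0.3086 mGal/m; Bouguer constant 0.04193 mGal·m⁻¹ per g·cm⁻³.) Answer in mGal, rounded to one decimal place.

-70.1

Δg_SB(A) = 981963.28 − 982128.45 + 0.3086×837.0 − 0.04193×2.42×837.0 = 8.20 mGal
Δg_SB(B) = 981869.42 − 982128.45 + 0.3086×951.7 − 0.04193×2.42×951.7 = -61.90 mGal
Difference = -61.90 − (8.20) = -70.10 mGal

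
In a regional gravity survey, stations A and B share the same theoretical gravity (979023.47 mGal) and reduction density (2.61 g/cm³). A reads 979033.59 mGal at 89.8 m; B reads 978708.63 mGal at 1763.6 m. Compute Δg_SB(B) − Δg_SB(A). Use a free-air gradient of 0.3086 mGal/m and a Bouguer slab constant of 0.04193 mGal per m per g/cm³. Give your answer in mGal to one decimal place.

Δg_SB(A) = 979033.59 − 979023.47 + 0.3086×89.8 − 0.04193×2.61×89.8 = 28.00 mGal
Δg_SB(B) = 978708.63 − 979023.47 + 0.3086×1763.6 − 0.04193×2.61×1763.6 = 36.40 mGal
Difference = 36.40 − (28.00) = 8.40 mGal

8.4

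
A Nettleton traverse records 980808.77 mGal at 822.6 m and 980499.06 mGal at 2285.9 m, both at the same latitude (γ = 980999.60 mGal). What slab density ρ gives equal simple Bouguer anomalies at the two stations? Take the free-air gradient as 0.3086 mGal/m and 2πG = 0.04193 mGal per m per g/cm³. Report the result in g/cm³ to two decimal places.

2.31

Δg_obs = 980499.06 − 980808.77 = -309.71 mGal over Δh = 2285.9 − 822.6 = 1463.3 m
Equal Bouguer anomalies ⇒ Δg_obs + (0.3086 − 0.04193ρ)·Δh = 0
0.3086 − 0.04193ρ = −Δg_obs/Δh = 0.21165
ρ = (0.3086 − 0.21165) / 0.04193 = 2.31 g/cm³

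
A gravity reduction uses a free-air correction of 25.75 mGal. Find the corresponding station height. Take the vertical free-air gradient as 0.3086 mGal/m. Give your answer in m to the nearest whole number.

h = 25.75 / 0.3086 = 83.44 m

83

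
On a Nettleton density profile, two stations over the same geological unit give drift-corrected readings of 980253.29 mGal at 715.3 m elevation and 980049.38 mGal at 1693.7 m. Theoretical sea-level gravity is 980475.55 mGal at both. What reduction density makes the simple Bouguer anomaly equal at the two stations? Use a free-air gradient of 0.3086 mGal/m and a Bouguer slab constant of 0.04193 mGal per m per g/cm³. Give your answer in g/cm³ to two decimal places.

2.39

Δg_obs = 980049.38 − 980253.29 = -203.91 mGal over Δh = 1693.7 − 715.3 = 978.4 m
Equal Bouguer anomalies ⇒ Δg_obs + (0.3086 − 0.04193ρ)·Δh = 0
0.3086 − 0.04193ρ = −Δg_obs/Δh = 0.20841
ρ = (0.3086 − 0.20841) / 0.04193 = 2.39 g/cm³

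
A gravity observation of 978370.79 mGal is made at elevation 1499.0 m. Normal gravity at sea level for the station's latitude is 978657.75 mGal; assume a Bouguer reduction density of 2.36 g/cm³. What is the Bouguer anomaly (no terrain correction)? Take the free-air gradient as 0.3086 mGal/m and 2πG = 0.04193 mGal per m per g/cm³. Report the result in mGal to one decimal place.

27.3

Free-air correction = 0.3086 × 1499.0 = 462.59 mGal
Free-air anomaly = 978370.79 − 978657.75 + (462.59) = 175.63 mGal
Bouguer slab correction = 0.04193 × 2.36 × 1499.0 = 148.33 mGal
Simple Bouguer anomaly = 175.63 − (148.33) = 27.30 mGal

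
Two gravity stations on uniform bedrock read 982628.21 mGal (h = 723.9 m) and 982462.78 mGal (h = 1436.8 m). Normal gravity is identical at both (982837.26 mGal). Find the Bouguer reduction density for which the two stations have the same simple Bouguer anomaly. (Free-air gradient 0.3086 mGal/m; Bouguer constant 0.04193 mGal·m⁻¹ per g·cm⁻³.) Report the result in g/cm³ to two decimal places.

1.83

Δg_obs = 982462.78 − 982628.21 = -165.43 mGal over Δh = 1436.8 − 723.9 = 712.9 m
Equal Bouguer anomalies ⇒ Δg_obs + (0.3086 − 0.04193ρ)·Δh = 0
0.3086 − 0.04193ρ = −Δg_obs/Δh = 0.23205
ρ = (0.3086 − 0.23205) / 0.04193 = 1.83 g/cm³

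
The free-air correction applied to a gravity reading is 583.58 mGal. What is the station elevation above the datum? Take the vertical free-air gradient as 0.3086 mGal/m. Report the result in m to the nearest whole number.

1891

h = 583.58 / 0.3086 = 1891.06 m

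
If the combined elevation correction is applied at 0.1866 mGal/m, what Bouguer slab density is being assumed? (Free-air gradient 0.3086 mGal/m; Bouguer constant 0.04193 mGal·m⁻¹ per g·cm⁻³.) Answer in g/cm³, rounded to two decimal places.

2.91

0.1866 = 0.3086 − 0.04193 × ρ
ρ = (0.3086 − 0.1866) / 0.04193 = 2.91 g/cm³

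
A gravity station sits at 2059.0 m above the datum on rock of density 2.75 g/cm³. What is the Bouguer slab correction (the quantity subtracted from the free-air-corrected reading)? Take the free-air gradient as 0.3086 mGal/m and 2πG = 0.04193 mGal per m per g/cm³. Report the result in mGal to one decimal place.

237.4

Bouguer slab correction = 0.04193 × 2.75 × 2059.0 = 237.4 mGal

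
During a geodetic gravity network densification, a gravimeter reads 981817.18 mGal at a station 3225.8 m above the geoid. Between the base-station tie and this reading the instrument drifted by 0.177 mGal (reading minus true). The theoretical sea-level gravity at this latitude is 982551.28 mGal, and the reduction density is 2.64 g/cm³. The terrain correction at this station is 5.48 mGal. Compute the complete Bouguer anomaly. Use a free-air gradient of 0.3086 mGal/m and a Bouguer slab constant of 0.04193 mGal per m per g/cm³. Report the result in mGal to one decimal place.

Drift-corrected reading = 981817.18 − (0.177) = 981817.003 mGal
Free-air correction = 0.3086 × 3225.8 = 995.48 mGal
Free-air anomaly = 981817.003 − 982551.28 + (995.48) = 261.203 mGal
Bouguer slab correction = 0.04193 × 2.64 × 3225.8 = 357.08 mGal
Simple Bouguer anomaly = 261.203 − (357.08) = -95.877 mGal
Complete Bouguer anomaly = -95.877 + 5.48 = -90.397 mGal

-90.4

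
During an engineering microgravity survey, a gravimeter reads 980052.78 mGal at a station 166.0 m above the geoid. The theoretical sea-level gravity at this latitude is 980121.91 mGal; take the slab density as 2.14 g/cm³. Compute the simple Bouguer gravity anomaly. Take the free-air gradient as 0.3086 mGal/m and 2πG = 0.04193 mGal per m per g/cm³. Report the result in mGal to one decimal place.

Free-air correction = 0.3086 × 166.0 = 51.23 mGal
Free-air anomaly = 980052.78 − 980121.91 + (51.23) = -17.90 mGal
Bouguer slab correction = 0.04193 × 2.14 × 166.0 = 14.90 mGal
Simple Bouguer anomaly = -17.90 − (14.90) = -32.80 mGal

-32.8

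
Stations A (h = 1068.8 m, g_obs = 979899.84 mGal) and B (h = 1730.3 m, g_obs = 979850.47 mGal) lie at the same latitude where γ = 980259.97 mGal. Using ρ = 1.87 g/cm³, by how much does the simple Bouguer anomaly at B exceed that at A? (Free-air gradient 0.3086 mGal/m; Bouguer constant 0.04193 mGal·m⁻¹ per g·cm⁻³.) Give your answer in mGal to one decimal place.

Δg_SB(A) = 979899.84 − 980259.97 + 0.3086×1068.8 − 0.04193×1.87×1068.8 = -114.10 mGal
Δg_SB(B) = 979850.47 − 980259.97 + 0.3086×1730.3 − 0.04193×1.87×1730.3 = -11.20 mGal
Difference = -11.20 − (-114.10) = 102.90 mGal

102.9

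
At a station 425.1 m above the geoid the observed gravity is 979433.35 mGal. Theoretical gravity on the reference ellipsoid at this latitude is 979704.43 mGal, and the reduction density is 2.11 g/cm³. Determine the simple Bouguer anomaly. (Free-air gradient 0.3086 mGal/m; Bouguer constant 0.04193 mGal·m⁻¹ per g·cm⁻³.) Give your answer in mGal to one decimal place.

Free-air correction = 0.3086 × 425.1 = 131.19 mGal
Free-air anomaly = 979433.35 − 979704.43 + (131.19) = -139.89 mGal
Bouguer slab correction = 0.04193 × 2.11 × 425.1 = 37.61 mGal
Simple Bouguer anomaly = -139.89 − (37.61) = -177.50 mGal

-177.5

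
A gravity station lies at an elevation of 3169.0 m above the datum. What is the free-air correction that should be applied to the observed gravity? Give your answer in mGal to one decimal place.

978.0

Free-air correction = 0.3086 × 3169.0 = 978.0 mGal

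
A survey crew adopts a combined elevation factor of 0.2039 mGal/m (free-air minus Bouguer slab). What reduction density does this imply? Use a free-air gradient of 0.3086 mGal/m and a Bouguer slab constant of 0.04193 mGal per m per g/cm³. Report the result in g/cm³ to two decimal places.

0.2039 = 0.3086 − 0.04193 × ρ
ρ = (0.3086 − 0.2039) / 0.04193 = 2.50 g/cm³

2.50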